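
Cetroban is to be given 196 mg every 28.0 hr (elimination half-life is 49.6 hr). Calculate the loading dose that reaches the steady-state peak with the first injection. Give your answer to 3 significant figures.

k = ln 2 / 49.6 = 0.01397 hr⁻¹
Accumulation ratio R = 1 / (1 − e^(−kτ)) = 1 / (1 − e^(−0.01397×28.0)) = 1 / (1 − 0.6762) = 3.088
Loading dose = maintenance dose × R = 196 × 3.088 ≈ 605 mg

605 mg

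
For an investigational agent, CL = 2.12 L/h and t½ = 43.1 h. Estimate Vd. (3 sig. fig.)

132 L

k = ln 2 / t½ = ln 2 / 43.1 = 0.01608 h⁻¹
V = CL / k = 2.12 / 0.01608 ≈ 132 L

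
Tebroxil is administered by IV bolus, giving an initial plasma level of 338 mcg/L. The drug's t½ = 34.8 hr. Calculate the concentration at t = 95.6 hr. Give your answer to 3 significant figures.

50.3 mcg/L

k = ln 2 / 34.8 = 0.01992 hr⁻¹
C(t) = C₀ e^(−kt) = 338 × e^(−0.01992 × 95.6) = 338 × e^(−1.904) = 338 × 0.1489 ≈ 50.3 mcg/L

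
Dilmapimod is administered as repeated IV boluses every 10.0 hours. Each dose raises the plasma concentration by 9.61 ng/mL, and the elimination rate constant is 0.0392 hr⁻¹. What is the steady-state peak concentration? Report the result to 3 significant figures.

Fraction remaining after one interval: e^(−kτ) = e^(−0.03920 × 10.0) = 0.6757
R = 1 / (1 − 0.6757) = 3.084
Css,max = 9.61 × 3.084 ≈ 29.6 ng/mL

29.6 ng/mL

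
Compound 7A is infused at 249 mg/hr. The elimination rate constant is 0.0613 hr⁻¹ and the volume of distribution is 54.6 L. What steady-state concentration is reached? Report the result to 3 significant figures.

74.4 mg/L

CL = k · V = 0.0613 × 54.6 = 3.347 L/hr
Css = rate / CL = 249 / 3.347 ≈ 74.4 mg/L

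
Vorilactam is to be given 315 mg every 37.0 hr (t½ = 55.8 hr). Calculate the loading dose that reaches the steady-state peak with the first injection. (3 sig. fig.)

855 mg

k = ln 2 / 55.8 = 0.01242 hr⁻¹
Accumulation ratio R = 1 / (1 − e^(−kτ)) = 1 / (1 − e^(−0.01242×37.0)) = 1 / (1 − 0.6315) = 2.714
Loading dose = maintenance dose × R = 315 × 2.714 ≈ 855 mg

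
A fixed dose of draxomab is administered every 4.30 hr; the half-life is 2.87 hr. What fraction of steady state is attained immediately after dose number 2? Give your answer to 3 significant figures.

k = ln 2 / 2.87 = 0.2415 hr⁻¹
f_n = 1 − e^(−nkτ) = 1 − e^(−2 × 0.2415 × 4.30) = 1 − e^(−2.077) = 1 − 0.1253 ≈ 0.875

0.875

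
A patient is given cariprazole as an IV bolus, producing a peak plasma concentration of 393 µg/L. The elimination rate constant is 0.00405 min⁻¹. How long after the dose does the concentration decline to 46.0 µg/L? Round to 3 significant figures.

530 minutes

C(t) = C₀ e^(−kt)  ⇒  t = ln(C₀/C) / k
t = ln(393/46.0) / 0.004050 = 2.145 / 0.004050 ≈ 530 minutes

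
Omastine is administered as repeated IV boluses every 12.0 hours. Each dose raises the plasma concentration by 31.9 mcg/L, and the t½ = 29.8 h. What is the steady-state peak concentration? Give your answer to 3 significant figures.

k = ln 2 / 29.8 = 0.02326 h⁻¹
Fraction remaining after one interval: e^(−kτ) = e^(−0.02326 × 12.0) = 0.7564
R = 1 / (1 − 0.7564) = 4.106
Css,max = 31.9 × 4.106 ≈ 131 mcg/L

131 mcg/L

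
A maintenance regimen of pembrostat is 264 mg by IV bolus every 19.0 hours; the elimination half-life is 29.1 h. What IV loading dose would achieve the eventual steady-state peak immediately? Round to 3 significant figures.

k = ln 2 / 29.1 = 0.02382 h⁻¹
Accumulation ratio R = 1 / (1 − e^(−kτ)) = 1 / (1 − e^(−0.02382×19.0)) = 1 / (1 − 0.6360) = 2.747
Loading dose = maintenance dose × R = 264 × 2.747 ≈ 725 mg

725 mg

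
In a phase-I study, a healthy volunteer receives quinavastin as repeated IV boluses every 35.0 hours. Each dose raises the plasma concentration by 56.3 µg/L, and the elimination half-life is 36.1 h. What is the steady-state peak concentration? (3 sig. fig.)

115 µg/L

k = ln 2 / 36.1 = 0.01920 h⁻¹
Fraction remaining after one interval: e^(−kτ) = e^(−0.01920 × 35.0) = 0.5107
R = 1 / (1 − 0.5107) = 2.044
Css,max = 56.3 × 2.044 ≈ 115 µg/L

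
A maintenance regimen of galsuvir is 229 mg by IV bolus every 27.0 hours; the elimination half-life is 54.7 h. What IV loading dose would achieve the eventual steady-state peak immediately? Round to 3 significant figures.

790 mg

k = ln 2 / 54.7 = 0.01267 h⁻¹
Accumulation ratio R = 1 / (1 − e^(−kτ)) = 1 / (1 − e^(−0.01267×27.0)) = 1 / (1 − 0.7102) = 3.451
Loading dose = maintenance dose × R = 229 × 3.451 ≈ 790 mg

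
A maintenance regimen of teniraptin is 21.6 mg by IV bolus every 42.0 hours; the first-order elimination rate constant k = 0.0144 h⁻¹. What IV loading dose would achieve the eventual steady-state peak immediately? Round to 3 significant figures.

47.6 mg

Accumulation ratio R = 1 / (1 − e^(−kτ)) = 1 / (1 − e^(−0.01440×42.0)) = 1 / (1 − 0.5462) = 2.204
Loading dose = maintenance dose × R = 21.6 × 2.204 ≈ 47.6 mg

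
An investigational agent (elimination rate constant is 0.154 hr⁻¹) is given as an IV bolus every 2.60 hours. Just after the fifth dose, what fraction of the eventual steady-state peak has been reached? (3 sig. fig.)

0.865

f_n = 1 − e^(−nkτ) = 1 − e^(−5 × 0.1540 × 2.60) = 1 − e^(−2.002) = 1 − 0.1351 ≈ 0.865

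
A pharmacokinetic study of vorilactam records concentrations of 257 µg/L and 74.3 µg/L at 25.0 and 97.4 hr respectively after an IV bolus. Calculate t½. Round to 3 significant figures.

40.4 hours

k = ln(C₁/C₂) / (t₂ − t₁) = ln(257/74.3) / (97.4 − 25.0)
  = 1.241 / 72.40 = 0.01714 hr⁻¹
t½ = ln 2 / k = ln 2 / 0.01714 ≈ 40.4 hours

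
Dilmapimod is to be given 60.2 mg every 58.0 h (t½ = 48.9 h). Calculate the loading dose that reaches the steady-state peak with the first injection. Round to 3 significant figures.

107 mg

k = ln 2 / 48.9 = 0.01417 h⁻¹
Accumulation ratio R = 1 / (1 − e^(−kτ)) = 1 / (1 − e^(−0.01417×58.0)) = 1 / (1 − 0.4395) = 1.784
Loading dose = maintenance dose × R = 60.2 × 1.784 ≈ 107 mg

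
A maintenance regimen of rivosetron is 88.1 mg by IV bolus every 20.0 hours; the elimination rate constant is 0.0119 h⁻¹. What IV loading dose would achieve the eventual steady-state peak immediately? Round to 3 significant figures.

416 mg

Accumulation ratio R = 1 / (1 − e^(−kτ)) = 1 / (1 − e^(−0.01190×20.0)) = 1 / (1 − 0.7882) = 4.721
Loading dose = maintenance dose × R = 88.1 × 4.721 ≈ 416 mg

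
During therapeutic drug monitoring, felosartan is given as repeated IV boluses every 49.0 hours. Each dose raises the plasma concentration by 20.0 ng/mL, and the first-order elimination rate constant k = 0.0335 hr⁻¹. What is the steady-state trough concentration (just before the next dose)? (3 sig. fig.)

Fraction remaining after one interval: e^(−kτ) = e^(−0.03350 × 49.0) = 0.1937
R = 1 / (1 − 0.1937) = 1.240
Css,max = 20.0 × 1.240 = 24.80 ng/mL
Css,min = Css,max × e^(−kτ) = 24.80 × 0.1937 ≈ 4.80 ng/mL

4.80 ng/mL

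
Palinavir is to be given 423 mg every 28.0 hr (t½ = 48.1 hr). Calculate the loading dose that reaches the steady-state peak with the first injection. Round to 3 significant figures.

1270 mg

k = ln 2 / 48.1 = 0.01441 hr⁻¹
Accumulation ratio R = 1 / (1 − e^(−kτ)) = 1 / (1 − e^(−0.01441×28.0)) = 1 / (1 − 0.6680) = 3.012
Loading dose = maintenance dose × R = 423 × 3.012 ≈ 1270 mg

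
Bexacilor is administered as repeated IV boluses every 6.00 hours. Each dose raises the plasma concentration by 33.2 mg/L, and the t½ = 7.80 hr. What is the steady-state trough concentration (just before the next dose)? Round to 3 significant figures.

47.1 mg/L

k = ln 2 / 7.80 = 0.08887 hr⁻¹
Fraction remaining after one interval: e^(−kτ) = e^(−0.08887 × 6.00) = 0.5867
R = 1 / (1 − 0.5867) = 2.420
Css,max = 33.2 × 2.420 = 80.33 mg/L
Css,min = Css,max × e^(−kτ) = 80.33 × 0.5867 ≈ 47.1 mg/L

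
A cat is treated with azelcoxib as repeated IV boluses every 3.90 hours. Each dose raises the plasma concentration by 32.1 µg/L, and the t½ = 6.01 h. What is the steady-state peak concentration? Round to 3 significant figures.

88.6 µg/L

k = ln 2 / 6.01 = 0.1153 h⁻¹
Fraction remaining after one interval: e^(−kτ) = e^(−0.1153 × 3.90) = 0.6378
R = 1 / (1 − 0.6378) = 2.761
Css,max = 32.1 × 2.761 ≈ 88.6 µg/L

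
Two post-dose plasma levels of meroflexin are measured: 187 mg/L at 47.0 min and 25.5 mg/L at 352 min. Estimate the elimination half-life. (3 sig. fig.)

k = ln(C₁/C₂) / (t₂ − t₁) = ln(187/25.5) / (352 − 47.0)
  = 1.992 / 305.0 = 0.006533 min⁻¹
t½ = ln 2 / k = ln 2 / 0.006533 ≈ 106 minutes

106 minutes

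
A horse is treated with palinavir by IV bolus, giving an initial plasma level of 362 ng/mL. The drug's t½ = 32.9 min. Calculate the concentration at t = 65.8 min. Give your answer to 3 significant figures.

k = ln 2 / 32.9 = 0.02107 min⁻¹
65.8 min is 2.000 half-lives, so C = 362 × (1/2)^2.000 = 362 × 0.2500 ≈ 90.5 ng/mL

90.5 ng/mL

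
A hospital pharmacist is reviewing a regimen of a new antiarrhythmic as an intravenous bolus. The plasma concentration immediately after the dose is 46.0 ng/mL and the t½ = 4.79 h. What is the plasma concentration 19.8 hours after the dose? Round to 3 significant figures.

k = ln 2 / 4.79 = 0.1447 h⁻¹
C(t) = C₀ e^(−kt) = 46.0 × e^(−0.1447 × 19.8) = 46.0 × e^(−2.865) = 46.0 × 0.05697 ≈ 2.62 ng/mL

2.62 ng/mL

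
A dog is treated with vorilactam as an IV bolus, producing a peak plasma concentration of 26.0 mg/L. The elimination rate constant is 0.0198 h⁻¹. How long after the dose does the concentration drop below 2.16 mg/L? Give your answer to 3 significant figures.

C(t) = C₀ e^(−kt)  ⇒  t = ln(C₀/C) / k
t = ln(26.0/2.16) / 0.01980 = 2.488 / 0.01980 ≈ 126 hours

126 hours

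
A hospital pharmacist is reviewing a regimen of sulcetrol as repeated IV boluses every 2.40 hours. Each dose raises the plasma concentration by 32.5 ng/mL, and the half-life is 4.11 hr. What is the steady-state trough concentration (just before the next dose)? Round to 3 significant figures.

65.1 ng/mL

k = ln 2 / 4.11 = 0.1686 hr⁻¹
Fraction remaining after one interval: e^(−kτ) = e^(−0.1686 × 2.40) = 0.6671
R = 1 / (1 − 0.6671) = 3.004
Css,max = 32.5 × 3.004 = 97.64 ng/mL
Css,min = Css,max × e^(−kτ) = 97.64 × 0.6671 ≈ 65.1 ng/mL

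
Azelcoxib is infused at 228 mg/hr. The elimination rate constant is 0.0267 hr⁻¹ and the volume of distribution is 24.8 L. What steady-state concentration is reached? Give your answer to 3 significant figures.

344 µg/mL

CL = k · V = 0.0267 × 24.8 = 0.6622 L/hr
Css = rate / CL = 228 / 0.6622 ≈ 344 µg/mL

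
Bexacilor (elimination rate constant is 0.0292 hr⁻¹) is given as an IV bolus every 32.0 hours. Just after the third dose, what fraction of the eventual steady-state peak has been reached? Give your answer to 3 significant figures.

f_n = 1 − e^(−nkτ) = 1 − e^(−3 × 0.02920 × 32.0) = 1 − e^(−2.803) = 1 − 0.06062 ≈ 0.939

0.939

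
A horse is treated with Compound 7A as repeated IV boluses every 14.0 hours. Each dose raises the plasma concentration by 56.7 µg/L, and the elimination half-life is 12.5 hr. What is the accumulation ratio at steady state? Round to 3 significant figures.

k = ln 2 / 12.5 = 0.05545 hr⁻¹
Fraction remaining after one interval: e^(−kτ) = e^(−0.05545 × 14.0) = 0.4601
R = 1 / (1 − 0.4601) = 1 / 0.5399 ≈ 1.85

1.85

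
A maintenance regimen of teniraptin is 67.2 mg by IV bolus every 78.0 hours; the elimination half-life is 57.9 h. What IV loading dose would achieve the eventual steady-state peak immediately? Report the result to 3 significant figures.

k = ln 2 / 57.9 = 0.01197 h⁻¹
Accumulation ratio R = 1 / (1 − e^(−kτ)) = 1 / (1 − e^(−0.01197×78.0)) = 1 / (1 − 0.3931) = 1.648
Loading dose = maintenance dose × R = 67.2 × 1.648 ≈ 111 mg

111 mg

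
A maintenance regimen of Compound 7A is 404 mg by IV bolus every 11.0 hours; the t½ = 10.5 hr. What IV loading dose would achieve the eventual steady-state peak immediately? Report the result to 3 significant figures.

783 mg

k = ln 2 / 10.5 = 0.06601 hr⁻¹
Accumulation ratio R = 1 / (1 − e^(−kτ)) = 1 / (1 − e^(−0.06601×11.0)) = 1 / (1 − 0.4838) = 1.937
Loading dose = maintenance dose × R = 404 × 1.937 ≈ 783 mg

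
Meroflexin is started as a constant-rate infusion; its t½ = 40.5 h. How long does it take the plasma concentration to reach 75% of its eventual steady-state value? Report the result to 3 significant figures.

81.0 hours

k = ln 2 / 40.5 = 0.01711 h⁻¹
f = 1 − e^(−kt)  ⇒  t = −ln(1 − f) / k
t = −ln(1 − 0.75) / 0.01711 = 1.386 / 0.01711 ≈ 81.0 hours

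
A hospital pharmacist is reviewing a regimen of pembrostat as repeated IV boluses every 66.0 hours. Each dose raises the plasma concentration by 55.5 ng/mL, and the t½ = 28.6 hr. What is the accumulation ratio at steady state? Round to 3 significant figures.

1.25

k = ln 2 / 28.6 = 0.02424 hr⁻¹
Fraction remaining after one interval: e^(−kτ) = e^(−0.02424 × 66.0) = 0.2020
R = 1 / (1 − 0.2020) = 1 / 0.7980 ≈ 1.25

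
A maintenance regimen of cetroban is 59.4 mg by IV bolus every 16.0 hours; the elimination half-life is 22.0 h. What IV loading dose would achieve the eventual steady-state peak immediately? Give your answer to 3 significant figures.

k = ln 2 / 22.0 = 0.03151 h⁻¹
Accumulation ratio R = 1 / (1 − e^(−kτ)) = 1 / (1 − e^(−0.03151×16.0)) = 1 / (1 − 0.6040) = 2.526
Loading dose = maintenance dose × R = 59.4 × 2.526 ≈ 150 mg

150 mg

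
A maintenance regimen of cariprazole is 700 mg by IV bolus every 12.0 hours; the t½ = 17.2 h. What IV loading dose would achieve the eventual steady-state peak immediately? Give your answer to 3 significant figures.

1830 mg

k = ln 2 / 17.2 = 0.04030 h⁻¹
Accumulation ratio R = 1 / (1 − e^(−kτ)) = 1 / (1 − e^(−0.04030×12.0)) = 1 / (1 − 0.6166) = 2.608
Loading dose = maintenance dose × R = 700 × 2.608 ≈ 1830 mg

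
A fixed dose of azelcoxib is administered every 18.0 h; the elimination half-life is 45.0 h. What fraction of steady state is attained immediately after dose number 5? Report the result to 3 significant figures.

0.750

k = ln 2 / 45.0 = 0.01540 h⁻¹
f_n = 1 − e^(−nkτ) = 1 − e^(−5 × 0.01540 × 18.0) = 1 − e^(−1.386) = 1 − 0.2500 ≈ 0.750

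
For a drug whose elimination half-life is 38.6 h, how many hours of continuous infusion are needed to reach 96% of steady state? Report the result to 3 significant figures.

179 hours

k = ln 2 / 38.6 = 0.01796 h⁻¹
f = 1 − e^(−kt)  ⇒  t = −ln(1 − f) / k
t = −ln(1 − 0.96) / 0.01796 = 3.219 / 0.01796 ≈ 179 hours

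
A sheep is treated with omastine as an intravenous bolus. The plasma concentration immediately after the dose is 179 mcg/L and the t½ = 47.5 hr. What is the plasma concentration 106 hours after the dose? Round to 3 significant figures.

38.1 mcg/L

k = ln 2 / 47.5 = 0.01459 hr⁻¹
C(t) = C₀ e^(−kt) = 179 × e^(−0.01459 × 106) = 179 × e^(−1.547) = 179 × 0.2129 ≈ 38.1 mcg/L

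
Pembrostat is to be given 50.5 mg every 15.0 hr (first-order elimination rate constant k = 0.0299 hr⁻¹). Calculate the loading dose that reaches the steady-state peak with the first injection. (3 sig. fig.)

140 mg

Accumulation ratio R = 1 / (1 − e^(−kτ)) = 1 / (1 − e^(−0.02990×15.0)) = 1 / (1 − 0.6386) = 2.767
Loading dose = maintenance dose × R = 50.5 × 2.767 ≈ 140 mg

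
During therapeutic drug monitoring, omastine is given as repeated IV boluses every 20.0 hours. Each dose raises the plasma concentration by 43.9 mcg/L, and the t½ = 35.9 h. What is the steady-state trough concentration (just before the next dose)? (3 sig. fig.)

k = ln 2 / 35.9 = 0.01931 h⁻¹
Fraction remaining after one interval: e^(−kτ) = e^(−0.01931 × 20.0) = 0.6797
R = 1 / (1 − 0.6797) = 3.122
Css,max = 43.9 × 3.122 = 137.0 mcg/L
Css,min = Css,max × e^(−kτ) = 137.0 × 0.6797 ≈ 93.1 mcg/L

93.1 mcg/L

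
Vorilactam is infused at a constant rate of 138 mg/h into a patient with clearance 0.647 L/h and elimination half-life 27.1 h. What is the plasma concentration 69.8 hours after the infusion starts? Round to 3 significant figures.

178 mg/L

Css = rate / CL = 138 / 0.647 = 213.3 mg/L
k = ln 2 / 27.1 = 0.02558 h⁻¹
C(t) = Css (1 − e^(−kt)) = 213.3 × (1 − e^(−1.785)) = 213.3 × 0.8323 ≈ 178 mg/L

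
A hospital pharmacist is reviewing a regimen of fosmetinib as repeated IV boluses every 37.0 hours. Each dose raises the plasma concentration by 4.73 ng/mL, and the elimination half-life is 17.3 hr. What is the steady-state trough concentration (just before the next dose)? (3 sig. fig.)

1.39 ng/mL

k = ln 2 / 17.3 = 0.04007 hr⁻¹
Fraction remaining after one interval: e^(−kτ) = e^(−0.04007 × 37.0) = 0.2271
R = 1 / (1 − 0.2271) = 1.294
Css,max = 4.73 × 1.294 = 6.120 ng/mL
Css,min = Css,max × e^(−kτ) = 6.120 × 0.2271 ≈ 1.39 ng/mL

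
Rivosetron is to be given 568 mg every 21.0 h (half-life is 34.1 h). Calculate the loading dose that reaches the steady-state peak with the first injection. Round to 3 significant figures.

k = ln 2 / 34.1 = 0.02033 h⁻¹
Accumulation ratio R = 1 / (1 − e^(−kτ)) = 1 / (1 − e^(−0.02033×21.0)) = 1 / (1 − 0.6526) = 2.878
Loading dose = maintenance dose × R = 568 × 2.878 ≈ 1630 mg

1630 mg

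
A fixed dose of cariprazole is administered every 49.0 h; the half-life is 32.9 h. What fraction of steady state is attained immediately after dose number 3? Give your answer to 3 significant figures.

k = ln 2 / 32.9 = 0.02107 h⁻¹
f_n = 1 − e^(−nkτ) = 1 − e^(−3 × 0.02107 × 49.0) = 1 − e^(−3.097) = 1 − 0.04518 ≈ 0.955

0.955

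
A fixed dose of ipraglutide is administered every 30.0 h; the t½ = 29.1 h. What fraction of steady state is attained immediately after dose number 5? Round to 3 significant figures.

0.972

k = ln 2 / 29.1 = 0.02382 h⁻¹
f_n = 1 − e^(−nkτ) = 1 − e^(−5 × 0.02382 × 30.0) = 1 − e^(−3.573) = 1 − 0.02807 ≈ 0.972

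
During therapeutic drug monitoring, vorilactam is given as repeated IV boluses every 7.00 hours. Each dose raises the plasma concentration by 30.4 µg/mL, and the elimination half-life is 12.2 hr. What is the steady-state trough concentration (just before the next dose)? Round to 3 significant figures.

62.2 µg/mL

k = ln 2 / 12.2 = 0.05682 hr⁻¹
Fraction remaining after one interval: e^(−kτ) = e^(−0.05682 × 7.00) = 0.6719
R = 1 / (1 − 0.6719) = 3.047
Css,max = 30.4 × 3.047 = 92.64 µg/mL
Css,min = Css,max × e^(−kτ) = 92.64 × 0.6719 ≈ 62.2 µg/mL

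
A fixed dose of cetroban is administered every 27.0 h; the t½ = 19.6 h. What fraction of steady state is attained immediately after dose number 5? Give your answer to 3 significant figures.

k = ln 2 / 19.6 = 0.03536 h⁻¹
f_n = 1 − e^(−nkτ) = 1 − e^(−5 × 0.03536 × 27.0) = 1 − e^(−4.774) = 1 − 0.008445 ≈ 0.992

0.992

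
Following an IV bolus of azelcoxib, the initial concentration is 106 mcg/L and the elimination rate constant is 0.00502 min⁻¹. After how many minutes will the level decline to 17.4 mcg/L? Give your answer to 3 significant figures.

C(t) = C₀ e^(−kt)  ⇒  t = ln(C₀/C) / k
t = ln(106/17.4) / 0.005020 = 1.807 / 0.005020 ≈ 360 minutes

360 minutes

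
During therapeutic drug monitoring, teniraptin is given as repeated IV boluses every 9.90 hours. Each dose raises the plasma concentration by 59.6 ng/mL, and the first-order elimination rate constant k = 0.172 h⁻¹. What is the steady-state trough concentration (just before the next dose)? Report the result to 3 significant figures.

13.3 ng/mL

Fraction remaining after one interval: e^(−kτ) = e^(−0.1720 × 9.90) = 0.1822
R = 1 / (1 − 0.1822) = 1.223
Css,max = 59.6 × 1.223 = 72.88 ng/mL
Css,min = Css,max × e^(−kτ) = 72.88 × 0.1822 ≈ 13.3 ng/mL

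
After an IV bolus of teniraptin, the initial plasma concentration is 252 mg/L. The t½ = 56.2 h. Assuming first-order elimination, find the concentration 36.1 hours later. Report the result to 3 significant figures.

161 mg/L

k = ln 2 / 56.2 = 0.01233 h⁻¹
36.1 h is 0.6423 half-lives, so C = 252 × (1/2)^0.6423 = 252 × 0.6407 ≈ 161 mg/L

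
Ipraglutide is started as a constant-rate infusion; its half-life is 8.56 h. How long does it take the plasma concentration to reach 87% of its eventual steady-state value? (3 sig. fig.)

25.2 hours

k = ln 2 / 8.56 = 0.08098 h⁻¹
f = 1 − e^(−kt)  ⇒  t = −ln(1 − f) / k
t = −ln(1 − 0.87) / 0.08098 = 2.040 / 0.08098 ≈ 25.2 hours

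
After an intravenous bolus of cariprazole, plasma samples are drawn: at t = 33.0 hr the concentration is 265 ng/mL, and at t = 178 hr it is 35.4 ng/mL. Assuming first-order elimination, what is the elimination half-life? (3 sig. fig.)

k = ln(C₁/C₂) / (t₂ − t₁) = ln(265/35.4) / (178 − 33.0)
  = 2.013 / 145.0 = 0.01388 hr⁻¹
t½ = ln 2 / k = ln 2 / 0.01388 ≈ 49.9 hours

49.9 hours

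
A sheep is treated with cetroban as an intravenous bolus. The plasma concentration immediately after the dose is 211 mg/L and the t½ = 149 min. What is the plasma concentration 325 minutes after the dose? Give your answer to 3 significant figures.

k = ln 2 / 149 = 0.004652 min⁻¹
325 min is 2.181 half-lives, so C = 211 × (1/2)^2.181 = 211 × 0.2205 ≈ 46.5 mg/L

46.5 mg/L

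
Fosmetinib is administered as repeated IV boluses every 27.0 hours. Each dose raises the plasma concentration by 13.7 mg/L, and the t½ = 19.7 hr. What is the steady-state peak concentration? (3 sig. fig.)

22.3 mg/L

k = ln 2 / 19.7 = 0.03519 hr⁻¹
Fraction remaining after one interval: e^(−kτ) = e^(−0.03519 × 27.0) = 0.3867
R = 1 / (1 − 0.3867) = 1.631
Css,max = 13.7 × 1.631 ≈ 22.3 mg/L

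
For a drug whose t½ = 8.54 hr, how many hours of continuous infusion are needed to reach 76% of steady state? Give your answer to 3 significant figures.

17.6 hours

k = ln 2 / 8.54 = 0.08116 hr⁻¹
f = 1 − e^(−kt)  ⇒  t = −ln(1 − f) / k
t = −ln(1 − 0.76) / 0.08116 = 1.427 / 0.08116 ≈ 17.6 hours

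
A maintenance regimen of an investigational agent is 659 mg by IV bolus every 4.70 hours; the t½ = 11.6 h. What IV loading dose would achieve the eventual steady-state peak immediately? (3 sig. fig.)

2690 mg

k = ln 2 / 11.6 = 0.05975 h⁻¹
Accumulation ratio R = 1 / (1 − e^(−kτ)) = 1 / (1 − e^(−0.05975×4.70)) = 1 / (1 − 0.7551) = 4.084
Loading dose = maintenance dose × R = 659 × 4.084 ≈ 2690 mg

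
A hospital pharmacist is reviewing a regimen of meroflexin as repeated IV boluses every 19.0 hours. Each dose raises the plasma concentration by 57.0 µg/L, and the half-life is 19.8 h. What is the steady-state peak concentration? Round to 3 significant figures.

k = ln 2 / 19.8 = 0.03501 h⁻¹
Fraction remaining after one interval: e^(−kτ) = e^(−0.03501 × 19.0) = 0.5142
R = 1 / (1 − 0.5142) = 2.058
Css,max = 57.0 × 2.058 ≈ 117 µg/L

117 µg/L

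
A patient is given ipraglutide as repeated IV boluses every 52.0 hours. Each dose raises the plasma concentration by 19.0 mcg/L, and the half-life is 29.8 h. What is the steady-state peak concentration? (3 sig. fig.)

27.1 mcg/L

k = ln 2 / 29.8 = 0.02326 h⁻¹
Fraction remaining after one interval: e^(−kτ) = e^(−0.02326 × 52.0) = 0.2983
R = 1 / (1 − 0.2983) = 1.425
Css,max = 19.0 × 1.425 ≈ 27.1 mcg/L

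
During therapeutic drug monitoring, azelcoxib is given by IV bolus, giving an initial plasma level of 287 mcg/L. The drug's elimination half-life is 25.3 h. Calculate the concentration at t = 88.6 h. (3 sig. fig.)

25.3 mcg/L

k = ln 2 / 25.3 = 0.02740 h⁻¹
C(t) = C₀ e^(−kt) = 287 × e^(−0.02740 × 88.6) = 287 × e^(−2.427) = 287 × 0.08827 ≈ 25.3 mcg/L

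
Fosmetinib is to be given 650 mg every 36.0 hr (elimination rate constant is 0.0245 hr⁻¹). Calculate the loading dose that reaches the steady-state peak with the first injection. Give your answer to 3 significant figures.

Accumulation ratio R = 1 / (1 − e^(−kτ)) = 1 / (1 − e^(−0.02450×36.0)) = 1 / (1 − 0.4140) = 1.706
Loading dose = maintenance dose × R = 650 × 1.706 ≈ 1110 mg

1110 mg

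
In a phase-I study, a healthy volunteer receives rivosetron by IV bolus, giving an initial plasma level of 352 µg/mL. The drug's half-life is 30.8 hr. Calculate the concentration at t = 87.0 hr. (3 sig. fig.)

49.7 µg/mL

k = ln 2 / 30.8 = 0.02250 hr⁻¹
C(t) = C₀ e^(−kt) = 352 × e^(−0.02250 × 87.0) = 352 × e^(−1.958) = 352 × 0.1412 ≈ 49.7 µg/mL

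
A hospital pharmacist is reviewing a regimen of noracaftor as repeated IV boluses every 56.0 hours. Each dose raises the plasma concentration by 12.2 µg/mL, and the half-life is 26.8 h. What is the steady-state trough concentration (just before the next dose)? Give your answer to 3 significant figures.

3.75 µg/mL

k = ln 2 / 26.8 = 0.02586 h⁻¹
Fraction remaining after one interval: e^(−kτ) = e^(−0.02586 × 56.0) = 0.2350
R = 1 / (1 − 0.2350) = 1.307
Css,max = 12.2 × 1.307 = 15.95 µg/mL
Css,min = Css,max × e^(−kτ) = 15.95 × 0.2350 ≈ 3.75 µg/mL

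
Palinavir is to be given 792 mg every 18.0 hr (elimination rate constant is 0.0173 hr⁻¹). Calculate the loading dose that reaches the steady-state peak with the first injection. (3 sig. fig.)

2960 mg

Accumulation ratio R = 1 / (1 − e^(−kτ)) = 1 / (1 − e^(−0.01730×18.0)) = 1 / (1 − 0.7324) = 3.737
Loading dose = maintenance dose × R = 792 × 3.737 ≈ 2960 mg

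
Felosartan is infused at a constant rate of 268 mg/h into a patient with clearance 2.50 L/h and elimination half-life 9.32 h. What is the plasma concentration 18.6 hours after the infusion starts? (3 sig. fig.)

Css = rate / CL = 268 / 2.50 = 107.2 µg/mL
k = ln 2 / 9.32 = 0.07437 h⁻¹
C(t) = Css (1 − e^(−kt)) = 107.2 × (1 − e^(−1.383)) = 107.2 × 0.7493 ≈ 80.3 µg/mL

80.3 µg/mL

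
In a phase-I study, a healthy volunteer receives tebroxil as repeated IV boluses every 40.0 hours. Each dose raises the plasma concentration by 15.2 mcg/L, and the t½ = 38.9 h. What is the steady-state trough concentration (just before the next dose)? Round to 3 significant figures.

k = ln 2 / 38.9 = 0.01782 h⁻¹
Fraction remaining after one interval: e^(−kτ) = e^(−0.01782 × 40.0) = 0.4903
R = 1 / (1 − 0.4903) = 1.962
Css,max = 15.2 × 1.962 = 29.82 mcg/L
Css,min = Css,max × e^(−kτ) = 29.82 × 0.4903 ≈ 14.6 mcg/L

14.6 mcg/L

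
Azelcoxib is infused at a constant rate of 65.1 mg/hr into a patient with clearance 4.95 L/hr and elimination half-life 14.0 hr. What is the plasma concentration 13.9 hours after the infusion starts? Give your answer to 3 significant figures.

Css = rate / CL = 65.1 / 4.95 = 13.15 µg/mL
k = ln 2 / 14.0 = 0.04951 hr⁻¹
C(t) = Css (1 − e^(−kt)) = 13.15 × (1 − e^(−0.6882)) = 13.15 × 0.4975 ≈ 6.54 µg/mL

6.54 µg/mL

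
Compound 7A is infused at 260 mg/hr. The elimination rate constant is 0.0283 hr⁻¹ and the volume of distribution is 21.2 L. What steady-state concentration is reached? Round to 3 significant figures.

CL = k · V = 0.0283 × 21.2 = 0.6000 L/hr
Css = rate / CL = 260 / 0.6000 ≈ 433 mg/L

433 mg/L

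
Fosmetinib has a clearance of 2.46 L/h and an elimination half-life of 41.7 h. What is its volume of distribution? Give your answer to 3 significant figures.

148 L

k = ln 2 / t½ = ln 2 / 41.7 = 0.01662 h⁻¹
V = CL / k = 2.46 / 0.01662 ≈ 148 L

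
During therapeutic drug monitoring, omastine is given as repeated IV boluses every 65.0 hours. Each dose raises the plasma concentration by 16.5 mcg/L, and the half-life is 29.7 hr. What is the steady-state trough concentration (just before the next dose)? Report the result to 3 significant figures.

4.64 mcg/L

k = ln 2 / 29.7 = 0.02334 hr⁻¹
Fraction remaining after one interval: e^(−kτ) = e^(−0.02334 × 65.0) = 0.2194
R = 1 / (1 − 0.2194) = 1.281
Css,max = 16.5 × 1.281 = 21.14 mcg/L
Css,min = Css,max × e^(−kτ) = 21.14 × 0.2194 ≈ 4.64 mcg/L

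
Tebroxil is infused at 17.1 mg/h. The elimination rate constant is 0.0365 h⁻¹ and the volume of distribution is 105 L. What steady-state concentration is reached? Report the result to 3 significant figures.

4.46 mg/L

CL = k · V = 0.0365 × 105 = 3.832 L/h
Css = rate / CL = 17.1 / 3.832 ≈ 4.46 mg/L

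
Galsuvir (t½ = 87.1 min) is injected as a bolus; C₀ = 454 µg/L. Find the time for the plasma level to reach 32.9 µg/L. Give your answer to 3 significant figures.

k = ln 2 / 87.1 = 0.007958 min⁻¹
C(t) = C₀ e^(−kt)  ⇒  t = ln(C₀/C) / k
t = ln(454/32.9) / 0.007958 = 2.625 / 0.007958 ≈ 330 minutes

330 minutes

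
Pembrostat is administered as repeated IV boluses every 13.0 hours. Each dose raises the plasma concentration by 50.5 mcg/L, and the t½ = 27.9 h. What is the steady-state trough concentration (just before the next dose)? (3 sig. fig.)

k = ln 2 / 27.9 = 0.02484 h⁻¹
Fraction remaining after one interval: e^(−kτ) = e^(−0.02484 × 13.0) = 0.7240
R = 1 / (1 − 0.7240) = 3.623
Css,max = 50.5 × 3.623 = 183.0 mcg/L
Css,min = Css,max × e^(−kτ) = 183.0 × 0.7240 ≈ 132 mcg/L

132 mcg/L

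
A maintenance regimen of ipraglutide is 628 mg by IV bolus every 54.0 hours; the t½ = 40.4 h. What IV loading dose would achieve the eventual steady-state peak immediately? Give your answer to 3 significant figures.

1040 mg

k = ln 2 / 40.4 = 0.01716 h⁻¹
Accumulation ratio R = 1 / (1 − e^(−kτ)) = 1 / (1 − e^(−0.01716×54.0)) = 1 / (1 − 0.3959) = 1.655
Loading dose = maintenance dose × R = 628 × 1.655 ≈ 1040 mg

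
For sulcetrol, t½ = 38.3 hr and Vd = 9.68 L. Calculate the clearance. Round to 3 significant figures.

0.175 L/hr

k = ln 2 / t½ = ln 2 / 38.3 = 0.01810 hr⁻¹
CL = k · V = 0.01810 × 9.68 ≈ 0.175 L/hr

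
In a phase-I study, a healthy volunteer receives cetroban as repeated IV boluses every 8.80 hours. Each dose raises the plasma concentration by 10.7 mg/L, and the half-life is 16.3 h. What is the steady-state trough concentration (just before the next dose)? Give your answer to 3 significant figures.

23.6 mg/L

k = ln 2 / 16.3 = 0.04252 h⁻¹
Fraction remaining after one interval: e^(−kτ) = e^(−0.04252 × 8.80) = 0.6878
R = 1 / (1 − 0.6878) = 3.203
Css,max = 10.7 × 3.203 = 34.28 mg/L
Css,min = Css,max × e^(−kτ) = 34.28 × 0.6878 ≈ 23.6 mg/L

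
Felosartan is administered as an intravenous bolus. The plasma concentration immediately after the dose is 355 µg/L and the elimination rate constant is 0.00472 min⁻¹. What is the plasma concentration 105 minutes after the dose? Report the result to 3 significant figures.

C(t) = C₀ e^(−kt) = 355 × e^(−0.004720 × 105) = 355 × e^(−0.4956) = 355 × 0.6092 ≈ 216 µg/L

216 µg/L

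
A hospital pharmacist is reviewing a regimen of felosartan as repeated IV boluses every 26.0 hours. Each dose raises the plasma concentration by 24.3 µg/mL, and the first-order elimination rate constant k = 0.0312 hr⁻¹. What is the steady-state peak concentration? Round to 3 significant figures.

43.7 µg/mL

Fraction remaining after one interval: e^(−kτ) = e^(−0.03120 × 26.0) = 0.4443
R = 1 / (1 − 0.4443) = 1.800
Css,max = 24.3 × 1.800 ≈ 43.7 µg/mL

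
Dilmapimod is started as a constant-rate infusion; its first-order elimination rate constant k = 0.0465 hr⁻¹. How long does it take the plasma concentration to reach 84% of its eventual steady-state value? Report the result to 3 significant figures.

39.4 hours

f = 1 − e^(−kt)  ⇒  t = −ln(1 − f) / k
t = −ln(1 − 0.84) / 0.04650 = 1.833 / 0.04650 ≈ 39.4 hours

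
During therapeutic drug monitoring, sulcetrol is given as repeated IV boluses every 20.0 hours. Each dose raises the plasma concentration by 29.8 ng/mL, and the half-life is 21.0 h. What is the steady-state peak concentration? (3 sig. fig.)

k = ln 2 / 21.0 = 0.03301 h⁻¹
Fraction remaining after one interval: e^(−kτ) = e^(−0.03301 × 20.0) = 0.5168
R = 1 / (1 − 0.5168) = 2.069
Css,max = 29.8 × 2.069 ≈ 61.7 ng/mL

61.7 ng/mL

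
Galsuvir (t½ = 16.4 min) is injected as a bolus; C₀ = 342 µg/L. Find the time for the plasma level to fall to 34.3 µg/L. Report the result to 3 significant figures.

k = ln 2 / 16.4 = 0.04227 min⁻¹
C(t) = C₀ e^(−kt)  ⇒  t = ln(C₀/C) / k
t = ln(342/34.3) / 0.04227 = 2.300 / 0.04227 ≈ 54.4 minutes

54.4 minutes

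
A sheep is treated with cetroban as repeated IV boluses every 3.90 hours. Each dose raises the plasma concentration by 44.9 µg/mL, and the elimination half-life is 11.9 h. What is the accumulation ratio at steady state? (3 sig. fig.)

k = ln 2 / 11.9 = 0.05825 h⁻¹
Fraction remaining after one interval: e^(−kτ) = e^(−0.05825 × 3.90) = 0.7968
R = 1 / (1 − 0.7968) = 1 / 0.2032 ≈ 4.92

4.92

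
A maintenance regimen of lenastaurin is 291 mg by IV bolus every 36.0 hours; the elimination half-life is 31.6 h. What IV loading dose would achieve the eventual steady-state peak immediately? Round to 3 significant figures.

k = ln 2 / 31.6 = 0.02194 h⁻¹
Accumulation ratio R = 1 / (1 − e^(−kτ)) = 1 / (1 − e^(−0.02194×36.0)) = 1 / (1 − 0.4540) = 1.831
Loading dose = maintenance dose × R = 291 × 1.831 ≈ 533 mg

533 mg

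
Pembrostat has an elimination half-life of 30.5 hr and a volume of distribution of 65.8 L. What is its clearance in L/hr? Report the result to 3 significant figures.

1.50 L/hr

k = ln 2 / t½ = ln 2 / 30.5 = 0.02273 hr⁻¹
CL = k · V = 0.02273 × 65.8 ≈ 1.50 L/hr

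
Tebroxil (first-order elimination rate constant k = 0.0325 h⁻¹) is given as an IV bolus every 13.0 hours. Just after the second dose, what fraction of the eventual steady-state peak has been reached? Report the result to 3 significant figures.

f_n = 1 − e^(−nkτ) = 1 − e^(−2 × 0.03250 × 13.0) = 1 − e^(−0.8450) = 1 − 0.4296 ≈ 0.570

0.570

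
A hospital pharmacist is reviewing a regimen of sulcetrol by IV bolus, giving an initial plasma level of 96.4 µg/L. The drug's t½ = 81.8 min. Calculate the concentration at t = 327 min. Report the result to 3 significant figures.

6.04 µg/L

k = ln 2 / 81.8 = 0.008474 min⁻¹
327 min is 3.998 half-lives, so C = 96.4 × (1/2)^3.998 = 96.4 × 0.06261 ≈ 6.04 µg/L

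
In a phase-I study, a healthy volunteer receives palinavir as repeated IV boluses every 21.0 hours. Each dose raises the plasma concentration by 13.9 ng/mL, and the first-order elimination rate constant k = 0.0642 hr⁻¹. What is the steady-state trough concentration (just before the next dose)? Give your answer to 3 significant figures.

4.88 ng/mL

Fraction remaining after one interval: e^(−kτ) = e^(−0.06420 × 21.0) = 0.2597
R = 1 / (1 − 0.2597) = 1.351
Css,max = 13.9 × 1.351 = 18.78 ng/mL
Css,min = Css,max × e^(−kτ) = 18.78 × 0.2597 ≈ 4.88 ng/mL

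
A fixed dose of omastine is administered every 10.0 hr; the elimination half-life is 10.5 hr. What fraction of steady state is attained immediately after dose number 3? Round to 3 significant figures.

k = ln 2 / 10.5 = 0.06601 hr⁻¹
f_n = 1 − e^(−nkτ) = 1 − e^(−3 × 0.06601 × 10.0) = 1 − e^(−1.980) = 1 − 0.1380 ≈ 0.862

0.862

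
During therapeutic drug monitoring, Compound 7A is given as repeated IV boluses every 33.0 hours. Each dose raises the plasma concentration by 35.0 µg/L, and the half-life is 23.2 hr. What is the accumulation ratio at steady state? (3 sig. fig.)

1.60

k = ln 2 / 23.2 = 0.02988 hr⁻¹
Fraction remaining after one interval: e^(−kτ) = e^(−0.02988 × 33.0) = 0.3731
R = 1 / (1 − 0.3731) = 1 / 0.6269 ≈ 1.60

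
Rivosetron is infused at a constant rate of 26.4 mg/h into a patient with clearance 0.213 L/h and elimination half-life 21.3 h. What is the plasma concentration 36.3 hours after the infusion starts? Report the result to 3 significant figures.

Css = rate / CL = 26.4 / 0.213 = 123.9 µg/mL
k = ln 2 / 21.3 = 0.03254 h⁻¹
C(t) = Css (1 − e^(−kt)) = 123.9 × (1 − e^(−1.181)) = 123.9 × 0.6931 ≈ 85.9 µg/mL

85.9 µg/mL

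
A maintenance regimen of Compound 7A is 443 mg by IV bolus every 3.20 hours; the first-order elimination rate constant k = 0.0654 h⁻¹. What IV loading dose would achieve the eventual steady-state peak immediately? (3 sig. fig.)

2350 mg

Accumulation ratio R = 1 / (1 − e^(−kτ)) = 1 / (1 − e^(−0.06540×3.20)) = 1 / (1 − 0.8112) = 5.296
Loading dose = maintenance dose × R = 443 × 5.296 ≈ 2350 mg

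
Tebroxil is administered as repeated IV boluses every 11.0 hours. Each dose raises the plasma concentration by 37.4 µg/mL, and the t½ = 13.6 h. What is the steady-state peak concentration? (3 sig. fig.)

87.1 µg/mL

k = ln 2 / 13.6 = 0.05097 h⁻¹
Fraction remaining after one interval: e^(−kτ) = e^(−0.05097 × 11.0) = 0.5708
R = 1 / (1 − 0.5708) = 2.330
Css,max = 37.4 × 2.330 ≈ 87.1 µg/mL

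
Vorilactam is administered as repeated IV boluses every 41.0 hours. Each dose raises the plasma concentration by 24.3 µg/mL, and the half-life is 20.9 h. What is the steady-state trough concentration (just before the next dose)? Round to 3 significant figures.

k = ln 2 / 20.9 = 0.03316 h⁻¹
Fraction remaining after one interval: e^(−kτ) = e^(−0.03316 × 41.0) = 0.2567
R = 1 / (1 − 0.2567) = 1.345
Css,max = 24.3 × 1.345 = 32.69 µg/mL
Css,min = Css,max × e^(−kτ) = 32.69 × 0.2567 ≈ 8.39 µg/mL

8.39 µg/mL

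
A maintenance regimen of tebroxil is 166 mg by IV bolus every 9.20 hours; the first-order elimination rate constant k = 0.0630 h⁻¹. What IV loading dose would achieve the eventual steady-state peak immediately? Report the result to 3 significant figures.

377 mg

Accumulation ratio R = 1 / (1 − e^(−kτ)) = 1 / (1 − e^(−0.06300×9.20)) = 1 / (1 − 0.5601) = 2.273
Loading dose = maintenance dose × R = 166 × 2.273 ≈ 377 mg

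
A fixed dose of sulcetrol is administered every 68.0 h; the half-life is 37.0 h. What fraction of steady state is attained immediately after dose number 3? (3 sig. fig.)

0.978

k = ln 2 / 37.0 = 0.01873 h⁻¹
f_n = 1 − e^(−nkτ) = 1 − e^(−3 × 0.01873 × 68.0) = 1 − e^(−3.822) = 1 − 0.02189 ≈ 0.978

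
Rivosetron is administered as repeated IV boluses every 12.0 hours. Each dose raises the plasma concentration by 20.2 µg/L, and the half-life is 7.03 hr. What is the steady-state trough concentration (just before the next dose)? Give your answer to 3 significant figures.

k = ln 2 / 7.03 = 0.09860 hr⁻¹
Fraction remaining after one interval: e^(−kτ) = e^(−0.09860 × 12.0) = 0.3063
R = 1 / (1 − 0.3063) = 1.442
Css,max = 20.2 × 1.442 = 29.12 µg/L
Css,min = Css,max × e^(−kτ) = 29.12 × 0.3063 ≈ 8.92 µg/L

8.92 µg/L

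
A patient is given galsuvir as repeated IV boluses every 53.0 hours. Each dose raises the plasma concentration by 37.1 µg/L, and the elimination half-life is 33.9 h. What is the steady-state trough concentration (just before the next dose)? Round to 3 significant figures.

19.0 µg/L

k = ln 2 / 33.9 = 0.02045 h⁻¹
Fraction remaining after one interval: e^(−kτ) = e^(−0.02045 × 53.0) = 0.3383
R = 1 / (1 − 0.3383) = 1.511
Css,max = 37.1 × 1.511 = 56.07 µg/L
Css,min = Css,max × e^(−kτ) = 56.07 × 0.3383 ≈ 19.0 µg/L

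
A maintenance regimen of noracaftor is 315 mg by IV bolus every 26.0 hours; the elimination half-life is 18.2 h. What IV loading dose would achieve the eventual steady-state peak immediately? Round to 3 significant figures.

501 mg

k = ln 2 / 18.2 = 0.03809 h⁻¹
Accumulation ratio R = 1 / (1 − e^(−kτ)) = 1 / (1 − e^(−0.03809×26.0)) = 1 / (1 − 0.3715) = 1.591
Loading dose = maintenance dose × R = 315 × 1.591 ≈ 501 mg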